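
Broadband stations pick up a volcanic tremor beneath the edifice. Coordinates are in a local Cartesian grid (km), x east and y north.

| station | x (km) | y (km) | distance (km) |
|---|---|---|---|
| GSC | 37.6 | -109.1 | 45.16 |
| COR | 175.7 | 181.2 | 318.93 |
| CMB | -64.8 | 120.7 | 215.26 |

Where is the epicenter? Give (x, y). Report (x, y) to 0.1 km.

x ≈ -0.4 km, y ≈ -84.7 km

Circle about each station: (x − 37.6)² + (y + 109.1)² = 45.16²; (x − 175.7)² + (y − 181.2)² = 318.93²; (x + 64.8)² + (y − 120.7)² = 215.26².
Subtracting the GSC equation from the COR and CMB equations removes the quadratic terms:
276.2 x + 580.6 y = -49289.56
-204.8 x + 459.6 y = -38846.48
Solving the 2×2 system: x ≈ -0.4, y ≈ -84.7 km.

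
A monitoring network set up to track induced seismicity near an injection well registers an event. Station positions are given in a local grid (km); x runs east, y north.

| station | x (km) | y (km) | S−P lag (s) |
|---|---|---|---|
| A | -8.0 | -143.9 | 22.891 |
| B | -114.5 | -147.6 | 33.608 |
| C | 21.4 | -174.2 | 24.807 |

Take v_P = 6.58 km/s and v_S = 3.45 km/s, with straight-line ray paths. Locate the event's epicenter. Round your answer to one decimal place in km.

Distance from S−P lag: d = Δt · v_P v_S / (v_P − v_S) = Δt · (6.58·3.45)/(6.58−3.45) ≈ 7.2527·Δt.
So d_A = 166.02, d_B = 243.75, d_C = 179.92 km.
Circle about each station: (x + 8.0)² + (y + 143.9)² = 166.02²; (x + 114.5)² + (y + 147.6)² = 243.75²; (x − 21.4)² + (y + 174.2)² = 179.92².
Subtracting pairs of circle equations eliminates x²+y² and gives linear equations (the radical axes):
-213.0 x − 7.4 y = -17726.62
58.8 x − 60.6 y = 5223.82
Solving the 2×2 system: x ≈ 83.4, y ≈ -5.3 km.

83.4 km east, -5.3 km north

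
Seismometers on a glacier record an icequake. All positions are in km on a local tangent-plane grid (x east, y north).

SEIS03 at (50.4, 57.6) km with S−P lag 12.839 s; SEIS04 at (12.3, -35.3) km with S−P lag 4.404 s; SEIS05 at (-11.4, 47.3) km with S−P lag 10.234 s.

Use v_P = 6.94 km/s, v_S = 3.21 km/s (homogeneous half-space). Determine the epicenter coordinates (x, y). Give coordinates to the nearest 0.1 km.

x ≈ 12.4 km, y ≈ -9.0 km

Distance from S−P lag: d = Δt · v_P v_S / (v_P − v_S) = Δt · (6.94·3.21)/(6.94−3.21) ≈ 5.9725·Δt.
So d_SEIS03 = 76.68, d_SEIS04 = 26.30, d_SEIS05 = 61.12 km.
Circle about each station: (x − 50.4)² + (y − 57.6)² = 76.68²; (x − 12.3)² + (y + 35.3)² = 26.30²; (x + 11.4)² + (y − 47.3)² = 61.12².
Subtracting the SEIS03 equation from the SEIS04 and SEIS05 equations removes the quadratic terms:
-76.2 x − 185.8 y = 727.59
-123.6 x − 20.6 y = -1346.50
Solving the 2×2 system: x ≈ 12.4, y ≈ -9.0 km.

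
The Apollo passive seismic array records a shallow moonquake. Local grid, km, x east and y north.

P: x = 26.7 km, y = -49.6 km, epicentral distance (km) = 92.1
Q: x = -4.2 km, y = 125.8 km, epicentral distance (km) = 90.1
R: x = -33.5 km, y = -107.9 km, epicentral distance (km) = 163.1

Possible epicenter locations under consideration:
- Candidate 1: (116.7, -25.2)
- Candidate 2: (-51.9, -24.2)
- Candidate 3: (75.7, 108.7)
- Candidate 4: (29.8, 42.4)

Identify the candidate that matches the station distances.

For each candidate, compare |candidate − station| to the reported distance:
Candidate 1: residuals P 1.1, Q 103.3, R 8.4 → max 103.3 km
Candidate 2: residuals P 9.5, Q 67.3, R 77.4 → max 77.4 km
Candidate 3: residuals P 73.6, Q 8.4, R 79.5 → max 79.5 km
Candidate 4: residuals P 0.0, Q 0.0, R 0.0 → max 0.0 km
Only Candidate 4 has all residuals ≈ 0.

Candidate 4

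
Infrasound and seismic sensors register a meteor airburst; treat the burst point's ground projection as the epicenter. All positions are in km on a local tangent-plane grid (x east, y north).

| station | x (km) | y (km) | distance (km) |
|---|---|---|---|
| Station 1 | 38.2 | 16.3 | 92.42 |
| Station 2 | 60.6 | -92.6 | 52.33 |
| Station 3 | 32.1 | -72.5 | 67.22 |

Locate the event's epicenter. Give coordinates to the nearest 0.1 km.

97.0 km east, -55.0 km north

Circle about each station: (x − 38.2)² + (y − 16.3)² = 92.42²; (x − 60.6)² + (y + 92.6)² = 52.33²; (x − 32.1)² + (y + 72.5)² = 67.22².
Subtracting the Station 1 equation from the Station 2 and Station 3 equations removes the quadratic terms:
44.8 x − 217.8 y = 16325.22
-12.2 x − 177.6 y = 8584.66
Solving the 2×2 system: x ≈ 97.0, y ≈ -55.0 km.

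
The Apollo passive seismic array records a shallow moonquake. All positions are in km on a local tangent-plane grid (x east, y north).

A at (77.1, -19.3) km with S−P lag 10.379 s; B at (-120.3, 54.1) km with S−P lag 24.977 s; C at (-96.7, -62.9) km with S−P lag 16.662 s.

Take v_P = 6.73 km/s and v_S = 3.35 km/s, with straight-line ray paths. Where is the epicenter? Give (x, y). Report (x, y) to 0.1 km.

(13.1, -45.7)

Distance from S−P lag: d = Δt · v_P v_S / (v_P − v_S) = Δt · (6.73·3.35)/(6.73−3.35) ≈ 6.6703·Δt.
So d_A = 69.23, d_B = 166.60, d_C = 111.14 km.
Circle about each station: (x − 77.1)² + (y + 19.3)² = 69.23²; (x + 120.3)² + (y − 54.1)² = 166.60²; (x + 96.7)² + (y + 62.9)² = 111.14².
Subtracting pairs of circle equations eliminates x²+y² and gives linear equations (the radical axes):
-394.8 x + 146.8 y = -11880.77
-347.6 x − 87.2 y = -568.91
Solving the 2×2 system: x ≈ 13.1, y ≈ -45.7 km.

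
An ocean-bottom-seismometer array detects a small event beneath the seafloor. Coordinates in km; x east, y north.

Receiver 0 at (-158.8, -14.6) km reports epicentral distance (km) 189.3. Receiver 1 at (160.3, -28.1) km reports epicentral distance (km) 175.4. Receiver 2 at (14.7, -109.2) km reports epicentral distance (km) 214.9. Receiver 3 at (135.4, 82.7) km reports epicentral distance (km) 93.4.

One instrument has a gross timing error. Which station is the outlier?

Receiver 0

Solve using three stations at a time. Using Receiver 1, Receiver 2, Receiver 3 (subtract circle equations pairwise → linear system) gives (x, y) ≈ (44.5, 103.5).
Distances from that point to each station vs reported:
  Receiver 0: calculated 235.2 vs reported 189.3 → residual 45.9 km
  Receiver 1: calculated 175.3 vs reported 175.4 → residual 0.1 km
  Receiver 2: calculated 214.8 vs reported 214.9 → residual 0.1 km
  Receiver 3: calculated 93.2 vs reported 93.4 → residual 0.2 km
Receiver 1, Receiver 2, Receiver 3 are mutually consistent (residuals ≈ 0); Receiver 0 is off by 45.9 km.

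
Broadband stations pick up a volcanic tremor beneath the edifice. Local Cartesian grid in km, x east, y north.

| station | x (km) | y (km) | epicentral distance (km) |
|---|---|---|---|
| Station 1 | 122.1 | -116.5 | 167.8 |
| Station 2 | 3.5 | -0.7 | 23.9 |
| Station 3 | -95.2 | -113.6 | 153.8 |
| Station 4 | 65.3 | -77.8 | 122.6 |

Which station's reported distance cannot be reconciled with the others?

Station 1

Solve using three stations at a time. Using Station 2, Station 3, Station 4 (subtract circle equations pairwise → linear system) gives (x, y) ≈ (-13.1, 16.4).
Distances from that point to each station vs reported:
  Station 1: calculated 189.6 vs reported 167.8 → residual 21.8 km
  Station 2: calculated 23.9 vs reported 23.9 → residual 0.0 km
  Station 3: calculated 153.8 vs reported 153.8 → residual 0.0 km
  Station 4: calculated 122.6 vs reported 122.6 → residual 0.0 km
Station 2, Station 3, Station 4 are mutually consistent (residuals ≈ 0); Station 1 is off by 21.8 km.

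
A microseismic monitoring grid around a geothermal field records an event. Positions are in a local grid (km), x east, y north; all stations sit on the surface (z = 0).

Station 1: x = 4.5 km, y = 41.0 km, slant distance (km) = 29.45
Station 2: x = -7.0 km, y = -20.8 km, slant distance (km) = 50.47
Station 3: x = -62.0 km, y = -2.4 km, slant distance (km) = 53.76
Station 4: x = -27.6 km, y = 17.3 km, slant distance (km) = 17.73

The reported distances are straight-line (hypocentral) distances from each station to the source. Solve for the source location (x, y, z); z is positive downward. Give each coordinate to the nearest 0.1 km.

Each station gives a sphere (x−x_i)² + (y−y_i)² + z² = d_i² (stations at z=0).
Subtracting the Station 1 sphere from Station 2 and Station 3: z² cancels, leaving linear equations in x and y:
-23.0 x − 123.6 y = -2899.53
-133.0 x − 86.8 y = 125.67
Solving: x ≈ -18.502, y ≈ 26.902 km (keep extra digits for the depth step; rounded: -18.5, 26.9).
Then from the Station 1 sphere: z² = 29.45² − (x − 4.5)² − (y − 41.0)² with x = -18.502, y = 26.902, so z ≈ 11.809 ≈ 11.8 km.
Check against Station 4 (with the unrounded solution): distance 17.73 ≈ 17.73 km. ✓

x ≈ -18.5 km, y ≈ 26.9 km, depth ≈ 11.8 km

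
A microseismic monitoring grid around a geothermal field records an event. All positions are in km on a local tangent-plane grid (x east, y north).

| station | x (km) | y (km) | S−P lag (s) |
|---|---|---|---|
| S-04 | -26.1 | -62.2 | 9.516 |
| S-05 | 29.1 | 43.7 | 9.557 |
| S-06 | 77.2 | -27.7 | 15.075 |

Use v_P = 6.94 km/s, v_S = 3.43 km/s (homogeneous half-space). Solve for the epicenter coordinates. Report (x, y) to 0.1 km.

Distance from S−P lag: d = Δt · v_P v_S / (v_P − v_S) = Δt · (6.94·3.43)/(6.94−3.43) ≈ 6.7818·Δt.
So d_S-04 = 64.54, d_S-05 = 64.81, d_S-06 = 102.24 km.
Circle about each station: (x + 26.1)² + (y + 62.2)² = 64.54²; (x − 29.1)² + (y − 43.7)² = 64.81²; (x − 77.2)² + (y + 27.7)² = 102.24².
Subtracting the S-04 equation from the S-05 and S-06 equations removes the quadratic terms:
110.4 x + 211.8 y = -1828.47
206.6 x + 69.0 y = -4110.53
Solving the 2×2 system: x ≈ -20.6, y ≈ 2.1 km.

x ≈ -20.6 km, y ≈ 2.1 km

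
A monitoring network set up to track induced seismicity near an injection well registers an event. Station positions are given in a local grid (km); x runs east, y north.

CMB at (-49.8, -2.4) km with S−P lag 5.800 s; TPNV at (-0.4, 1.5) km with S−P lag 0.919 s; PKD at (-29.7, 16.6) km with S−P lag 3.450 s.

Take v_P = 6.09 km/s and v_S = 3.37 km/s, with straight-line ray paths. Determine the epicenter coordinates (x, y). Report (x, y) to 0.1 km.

Distance from S−P lag: d = Δt · v_P v_S / (v_P − v_S) = Δt · (6.09·3.37)/(6.09−3.37) ≈ 7.5453·Δt.
So d_CMB = 43.76, d_TPNV = 6.93, d_PKD = 26.03 km.
Circle about each station: (x + 49.8)² + (y + 2.4)² = 43.76²; (x + 0.4)² + (y − 1.5)² = 6.93²; (x + 29.7)² + (y − 16.6)² = 26.03².
Subtracting the CMB equation from the TPNV and PKD equations removes the quadratic terms:
98.8 x + 7.8 y = -616.48
40.2 x + 38.0 y = -90.77
Solving the 2×2 system: x ≈ -6.6, y ≈ 4.6 km.
Check against CMB (with the unrounded x, y): √((x + 49.8)²+(y + 2.4)²) = 43.76 ≈ 43.76 km. ✓

-6.6 km east, 4.6 km north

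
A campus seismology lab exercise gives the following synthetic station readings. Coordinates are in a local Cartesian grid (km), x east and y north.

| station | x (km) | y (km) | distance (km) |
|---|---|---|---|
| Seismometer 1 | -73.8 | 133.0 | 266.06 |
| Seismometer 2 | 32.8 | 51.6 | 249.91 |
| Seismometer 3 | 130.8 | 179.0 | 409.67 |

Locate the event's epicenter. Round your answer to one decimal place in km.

(-145.9, -123.1)

Circle about each station: (x + 73.8)² + (y − 133.0)² = 266.06²; (x − 32.8)² + (y − 51.6)² = 249.91²; (x − 130.8)² + (y − 179.0)² = 409.67².
Subtracting pairs of circle equations eliminates x²+y² and gives linear equations (the radical axes):
213.2 x − 162.8 y = -11064.12
409.2 x + 92.0 y = -71027.39
Solving the 2×2 system: x ≈ -145.9, y ≈ -123.1 km.
Check against Seismometer 1 (with the unrounded x, y): √((x + 73.8)²+(y − 133.0)²) = 266.06 ≈ 266.06 km. ✓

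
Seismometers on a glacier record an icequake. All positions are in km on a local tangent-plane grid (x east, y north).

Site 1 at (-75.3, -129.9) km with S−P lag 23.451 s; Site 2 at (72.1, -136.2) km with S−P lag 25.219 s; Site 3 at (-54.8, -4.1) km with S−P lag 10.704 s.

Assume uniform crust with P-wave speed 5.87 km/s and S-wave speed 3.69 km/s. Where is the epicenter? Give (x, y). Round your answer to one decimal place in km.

x ≈ -20.6 km, y ≈ 96.6 km

Distance from S−P lag: d = Δt · v_P v_S / (v_P − v_S) = Δt · (5.87·3.69)/(5.87−3.69) ≈ 9.9359·Δt.
So d_Site 1 = 233.01, d_Site 2 = 250.57, d_Site 3 = 106.35 km.
Circle about each station: (x + 75.3)² + (y + 129.9)² = 233.01²; (x − 72.1)² + (y + 136.2)² = 250.57²; (x + 54.8)² + (y + 4.1)² = 106.35².
Subtracting the Site 1 equation from the Site 2 and Site 3 equations removes the quadratic terms:
294.8 x − 12.6 y = -7286.91
41.0 x + 251.6 y = 23459.09
Solving the 2×2 system: x ≈ -20.6, y ≈ 96.6 km.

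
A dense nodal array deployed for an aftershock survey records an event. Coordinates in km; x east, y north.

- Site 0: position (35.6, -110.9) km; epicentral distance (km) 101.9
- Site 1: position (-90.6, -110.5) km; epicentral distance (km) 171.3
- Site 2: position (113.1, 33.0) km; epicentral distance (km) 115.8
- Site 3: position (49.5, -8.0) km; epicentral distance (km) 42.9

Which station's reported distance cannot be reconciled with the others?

Solve using three stations at a time. Using Site 0, Site 2, Site 3 (subtract circle equations pairwise → linear system) gives (x, y) ≈ (6.9, -13.1).
Distances from that point to each station vs reported:
  Site 0: calculated 101.9 vs reported 101.9 → residual 0.0 km
  Site 1: calculated 137.8 vs reported 171.3 → residual 33.5 km
  Site 2: calculated 115.8 vs reported 115.8 → residual 0.0 km
  Site 3: calculated 42.9 vs reported 42.9 → residual 0.0 km
Site 0, Site 2, Site 3 are mutually consistent (residuals ≈ 0); Site 1 is off by 33.5 km.

Site 1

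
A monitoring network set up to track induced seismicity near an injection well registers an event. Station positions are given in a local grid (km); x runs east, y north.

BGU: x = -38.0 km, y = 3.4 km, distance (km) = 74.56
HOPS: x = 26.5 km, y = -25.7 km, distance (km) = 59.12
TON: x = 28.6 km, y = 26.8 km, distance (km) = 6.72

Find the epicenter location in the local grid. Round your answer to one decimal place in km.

x ≈ 30.3 km, y ≈ 33.3 km

Circle about each station: (x + 38.0)² + (y − 3.4)² = 74.56²; (x − 26.5)² + (y + 25.7)² = 59.12²; (x − 28.6)² + (y − 26.8)² = 6.72².
Subtracting the BGU equation from the HOPS and TON equations removes the quadratic terms:
129.0 x − 58.2 y = 1971.20
133.2 x + 46.8 y = 5594.68
Solving the 2×2 system: x ≈ 30.3, y ≈ 33.3 km.
Check against BGU (with the unrounded x, y): √((x + 38.0)²+(y − 3.4)²) = 74.56 ≈ 74.56 km. ✓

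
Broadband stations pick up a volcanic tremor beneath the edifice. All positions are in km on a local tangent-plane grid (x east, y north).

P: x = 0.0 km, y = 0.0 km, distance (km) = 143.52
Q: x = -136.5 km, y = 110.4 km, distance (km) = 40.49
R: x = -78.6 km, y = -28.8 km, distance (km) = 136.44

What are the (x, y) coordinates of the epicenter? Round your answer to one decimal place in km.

Circle about each station: x² + y² = 143.52²; (x + 136.5)² + (y − 110.4)² = 40.49²; (x + 78.6)² + (y + 28.8)² = 136.44².
Subtracting the P equation from the Q and R equations removes the quadratic terms:
-273.0 x + 220.8 y = 49778.96
-157.2 x − 57.6 y = 8989.52
Solving the 2×2 system: x ≈ -96.2, y ≈ 106.5 km.
Check against P (with the unrounded x, y): √(x²+y²) = 143.52 ≈ 143.52 km. ✓

x ≈ -96.2 km, y ≈ 106.5 km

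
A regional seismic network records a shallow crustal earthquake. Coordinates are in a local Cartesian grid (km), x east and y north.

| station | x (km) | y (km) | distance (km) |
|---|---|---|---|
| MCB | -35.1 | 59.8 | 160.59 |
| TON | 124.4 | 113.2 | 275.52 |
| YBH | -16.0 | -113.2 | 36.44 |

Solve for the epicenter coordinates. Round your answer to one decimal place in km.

(-50.0, -100.1)

Circle about each station: (x + 35.1)² + (y − 59.8)² = 160.59²; (x − 124.4)² + (y − 113.2)² = 275.52²; (x + 16.0)² + (y + 113.2)² = 36.44².
Subtracting the MCB equation from the TON and YBH equations removes the quadratic terms:
319.0 x + 106.8 y = -26640.57
38.2 x − 346.0 y = 32723.46
Solving the 2×2 system: x ≈ -50.0, y ≈ -100.1 km.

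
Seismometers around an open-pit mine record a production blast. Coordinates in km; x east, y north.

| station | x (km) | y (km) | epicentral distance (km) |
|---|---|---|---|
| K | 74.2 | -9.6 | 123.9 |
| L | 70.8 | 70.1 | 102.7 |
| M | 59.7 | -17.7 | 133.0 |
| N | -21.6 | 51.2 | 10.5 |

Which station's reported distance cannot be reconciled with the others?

M

Solve using three stations at a time. Using K, L, N (subtract circle equations pairwise → linear system) gives (x, y) ≈ (-30.9, 56.0).
Distances from that point to each station vs reported:
  K: calculated 123.9 vs reported 123.9 → residual 0.0 km
  L: calculated 102.7 vs reported 102.7 → residual 0.0 km
  M: calculated 116.8 vs reported 133.0 → residual 16.2 km
  N: calculated 10.5 vs reported 10.5 → residual 0.0 km
K, L, N are mutually consistent (residuals ≈ 0); M is off by 16.2 km.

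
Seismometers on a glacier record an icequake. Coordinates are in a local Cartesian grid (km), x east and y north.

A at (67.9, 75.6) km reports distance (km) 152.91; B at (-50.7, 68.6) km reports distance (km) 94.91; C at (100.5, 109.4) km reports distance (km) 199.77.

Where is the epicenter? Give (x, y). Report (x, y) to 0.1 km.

Circle about each station: (x − 67.9)² + (y − 75.6)² = 152.91²; (x + 50.7)² + (y − 68.6)² = 94.91²; (x − 100.5)² + (y − 109.4)² = 199.77².
Subtracting pairs of circle equations eliminates x²+y² and gives linear equations (the radical axes):
-237.2 x − 14.0 y = 11324.24
65.2 x + 67.6 y = -4783.74
Solving the 2×2 system: x ≈ -46.2, y ≈ -26.2 km.
Check against A (with the unrounded x, y): √((x − 67.9)²+(y − 75.6)²) = 152.92 ≈ 152.91 km. ✓

(-46.2, -26.2)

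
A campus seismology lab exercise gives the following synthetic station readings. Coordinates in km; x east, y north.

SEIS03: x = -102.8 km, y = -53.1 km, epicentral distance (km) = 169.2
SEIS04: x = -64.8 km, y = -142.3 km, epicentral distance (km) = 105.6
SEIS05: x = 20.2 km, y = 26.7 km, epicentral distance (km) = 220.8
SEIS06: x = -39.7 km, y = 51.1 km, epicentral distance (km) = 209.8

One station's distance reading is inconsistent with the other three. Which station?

SEIS05

Solve using three stations at a time. Using SEIS03, SEIS04, SEIS06 (subtract circle equations pairwise → linear system) gives (x, y) ≈ (40.7, -142.6).
Distances from that point to each station vs reported:
  SEIS03: calculated 169.1 vs reported 169.2 → residual 0.1 km
  SEIS04: calculated 105.5 vs reported 105.6 → residual 0.1 km
  SEIS05: calculated 170.6 vs reported 220.8 → residual 50.2 km
  SEIS06: calculated 209.7 vs reported 209.8 → residual 0.1 km
SEIS03, SEIS04, SEIS06 are mutually consistent (residuals ≈ 0); SEIS05 is off by 50.2 km.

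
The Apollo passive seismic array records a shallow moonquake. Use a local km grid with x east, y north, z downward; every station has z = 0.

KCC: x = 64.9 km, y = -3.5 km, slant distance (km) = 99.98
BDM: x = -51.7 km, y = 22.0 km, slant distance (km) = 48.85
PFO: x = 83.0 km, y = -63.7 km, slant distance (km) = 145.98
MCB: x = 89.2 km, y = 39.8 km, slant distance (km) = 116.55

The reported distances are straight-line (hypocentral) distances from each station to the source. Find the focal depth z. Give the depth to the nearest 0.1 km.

36.8 km

Each station gives a sphere (x−x_i)² + (y−y_i)² + z² = d_i² (stations at z=0).
Subtracting the KCC sphere from BDM and PFO: z² cancels, leaving linear equations in x and y:
-233.2 x + 51.0 y = 6542.31
36.2 x − 120.4 y = -4591.73
Solving: x ≈ -21.102, y ≈ 31.793 km (keep extra digits for the depth step; rounded: -21.1, 31.8).
Then from the KCC sphere: z² = 99.98² − (x − 64.9)² − (y + 3.5)² with x = -21.102, y = 31.793, so z ≈ 36.798 ≈ 36.8 km.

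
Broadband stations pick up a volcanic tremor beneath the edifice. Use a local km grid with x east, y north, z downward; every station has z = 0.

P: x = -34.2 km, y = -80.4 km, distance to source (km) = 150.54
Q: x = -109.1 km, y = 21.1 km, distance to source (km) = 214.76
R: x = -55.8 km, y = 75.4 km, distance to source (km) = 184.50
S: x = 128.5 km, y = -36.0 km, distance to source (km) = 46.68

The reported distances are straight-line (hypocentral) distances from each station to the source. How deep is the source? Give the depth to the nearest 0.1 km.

32.3 km

Each station gives a sphere (x−x_i)² + (y−y_i)² + z² = d_i² (stations at z=0).
Subtracting the P sphere from Q and R: z² cancels, leaving linear equations in x and y:
-149.8 x + 203.0 y = -18745.35
-43.2 x + 311.6 y = -10212.96
Solving: x ≈ 99.394, y ≈ -18.996 km (keep extra digits for the depth step; rounded: 99.4, -19.0).
Then from the P sphere: z² = 150.54² − (x + 34.2)² − (y + 80.4)² with x = 99.394, y = -18.996, so z ≈ 32.318 ≈ 32.3 km.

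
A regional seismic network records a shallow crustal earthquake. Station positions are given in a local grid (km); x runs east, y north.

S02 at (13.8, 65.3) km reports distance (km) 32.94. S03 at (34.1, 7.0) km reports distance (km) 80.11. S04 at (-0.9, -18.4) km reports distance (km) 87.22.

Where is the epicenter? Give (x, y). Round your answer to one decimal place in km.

Circle about each station: (x − 13.8)² + (y − 65.3)² = 32.94²; (x − 34.1)² + (y − 7.0)² = 80.11²; (x + 0.9)² + (y + 18.4)² = 87.22².
Subtracting pairs of circle equations eliminates x²+y² and gives linear equations (the radical axes):
40.6 x − 116.6 y = -8575.29
-29.4 x − 167.4 y = -10637.44
Solving the 2×2 system: x ≈ -19.1, y ≈ 66.9 km.

-19.1 km east, 66.9 km north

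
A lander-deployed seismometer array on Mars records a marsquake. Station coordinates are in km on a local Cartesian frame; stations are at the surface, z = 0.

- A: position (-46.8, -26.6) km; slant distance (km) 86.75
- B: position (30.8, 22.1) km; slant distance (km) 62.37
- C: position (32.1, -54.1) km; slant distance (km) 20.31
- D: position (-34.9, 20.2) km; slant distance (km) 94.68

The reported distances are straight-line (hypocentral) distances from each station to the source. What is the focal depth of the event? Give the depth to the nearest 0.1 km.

depth ≈ 11.7 km

Each station gives a sphere (x−x_i)² + (y−y_i)² + z² = d_i² (stations at z=0).
Subtracting the A sphere from B and C: z² cancels, leaving linear equations in x and y:
155.2 x + 97.4 y = 2174.80
157.8 x − 55.0 y = 8172.49
Solving: x ≈ 38.301, y ≈ -38.701 km (keep extra digits for the depth step; rounded: 38.3, -38.7).
Then from the A sphere: z² = 86.75² − (x + 46.8)² − (y + 26.6)² with x = 38.301, y = -38.701, so z ≈ 11.702 ≈ 11.7 km.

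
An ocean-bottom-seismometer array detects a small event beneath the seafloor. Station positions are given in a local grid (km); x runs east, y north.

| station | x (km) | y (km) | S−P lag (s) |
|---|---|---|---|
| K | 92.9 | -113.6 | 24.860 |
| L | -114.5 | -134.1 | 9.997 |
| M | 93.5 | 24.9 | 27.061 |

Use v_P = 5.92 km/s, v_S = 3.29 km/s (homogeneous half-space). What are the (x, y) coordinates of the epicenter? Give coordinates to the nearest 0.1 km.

-85.0 km east, -66.2 km north

Distance from S−P lag: d = Δt · v_P v_S / (v_P − v_S) = Δt · (5.92·3.29)/(5.92−3.29) ≈ 7.4056·Δt.
So d_K = 184.10, d_L = 74.03, d_M = 200.40 km.
Circle about each station: (x − 92.9)² + (y + 113.6)² = 184.10²; (x + 114.5)² + (y + 134.1)² = 74.03²; (x − 93.5)² + (y − 24.9)² = 200.40².
Subtracting the K equation from the L and M equations removes the quadratic terms:
-414.8 x − 41.0 y = 37970.06
1.2 x + 277.0 y = -18440.46
Solving the 2×2 system: x ≈ -85.0, y ≈ -66.2 km.
Check against K (with the unrounded x, y): √((x − 92.9)²+(y + 113.6)²) = 184.10 ≈ 184.10 km. ✓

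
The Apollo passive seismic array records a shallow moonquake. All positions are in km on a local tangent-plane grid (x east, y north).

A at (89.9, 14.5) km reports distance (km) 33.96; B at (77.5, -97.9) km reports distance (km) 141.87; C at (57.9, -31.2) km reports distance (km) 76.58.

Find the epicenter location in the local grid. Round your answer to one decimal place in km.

Circle about each station: (x − 89.9)² + (y − 14.5)² = 33.96²; (x − 77.5)² + (y + 97.9)² = 141.87²; (x − 57.9)² + (y + 31.2)² = 76.58².
Subtracting pairs of circle equations eliminates x²+y² and gives linear equations (the radical axes):
-24.8 x − 224.8 y = -11675.42
-64.0 x − 91.4 y = -8677.62
Solving the 2×2 system: x ≈ 72.9, y ≈ 43.9 km.

(72.9, 43.9)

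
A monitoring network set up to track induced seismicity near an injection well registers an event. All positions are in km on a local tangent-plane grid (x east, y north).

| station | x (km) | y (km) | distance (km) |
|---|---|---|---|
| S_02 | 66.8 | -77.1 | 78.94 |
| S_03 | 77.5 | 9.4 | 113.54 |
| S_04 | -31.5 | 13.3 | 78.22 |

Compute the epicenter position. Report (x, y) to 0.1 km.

Circle about each station: (x − 66.8)² + (y + 77.1)² = 78.94²; (x − 77.5)² + (y − 9.4)² = 113.54²; (x + 31.5)² + (y − 13.3)² = 78.22².
Subtracting pairs of circle equations eliminates x²+y² and gives linear equations (the radical axes):
21.4 x + 173.0 y = -10971.85
-196.6 x + 180.8 y = -9124.35
Solving the 2×2 system: x ≈ -10.7, y ≈ -62.1 km.
Check against S_02 (with the unrounded x, y): √((x − 66.8)²+(y + 77.1)²) = 78.94 ≈ 78.94 km. ✓

x ≈ -10.7 km, y ≈ -62.1 km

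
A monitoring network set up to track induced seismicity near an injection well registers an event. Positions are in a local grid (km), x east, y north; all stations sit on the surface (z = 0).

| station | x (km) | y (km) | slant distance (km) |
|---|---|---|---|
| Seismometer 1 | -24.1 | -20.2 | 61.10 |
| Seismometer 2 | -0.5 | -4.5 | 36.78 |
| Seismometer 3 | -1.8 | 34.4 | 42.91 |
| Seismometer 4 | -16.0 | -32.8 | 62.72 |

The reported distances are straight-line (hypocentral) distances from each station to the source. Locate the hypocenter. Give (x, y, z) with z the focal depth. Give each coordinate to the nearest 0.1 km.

x ≈ 23.6 km, y ≈ 9.5 km, depth ≈ 24.0 km

Each station gives a sphere (x−x_i)² + (y−y_i)² + z² = d_i² (stations at z=0).
Subtracting the Seismometer 1 sphere from Seismometer 2 and Seismometer 3: z² cancels, leaving linear equations in x and y:
47.2 x + 31.4 y = 1412.09
44.6 x + 109.2 y = 2089.69
Solving: x ≈ 23.599, y ≈ 9.498 km (keep extra digits for the depth step; rounded: 23.6, 9.5).
Then from the Seismometer 1 sphere: z² = 61.10² − (x + 24.1)² − (y + 20.2)² with x = 23.599, y = 9.498, so z ≈ 24.001 ≈ 24.0 km.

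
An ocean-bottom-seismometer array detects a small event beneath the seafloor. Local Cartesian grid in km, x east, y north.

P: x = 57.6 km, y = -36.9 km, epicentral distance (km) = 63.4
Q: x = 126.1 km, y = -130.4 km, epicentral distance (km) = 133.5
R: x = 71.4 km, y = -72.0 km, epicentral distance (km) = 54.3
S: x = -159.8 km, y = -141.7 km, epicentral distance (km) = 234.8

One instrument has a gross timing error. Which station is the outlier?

P

Solve using three stations at a time. Using Q, R, S (subtract circle equations pairwise → linear system) gives (x, y) ≈ (44.0, -25.1).
Distances from that point to each station vs reported:
  P: calculated 18.0 vs reported 63.4 → residual 45.4 km
  Q: calculated 133.5 vs reported 133.5 → residual 0.0 km
  R: calculated 54.3 vs reported 54.3 → residual 0.0 km
  S: calculated 234.8 vs reported 234.8 → residual 0.0 km
Q, R, S are mutually consistent (residuals ≈ 0); P is off by 45.4 km.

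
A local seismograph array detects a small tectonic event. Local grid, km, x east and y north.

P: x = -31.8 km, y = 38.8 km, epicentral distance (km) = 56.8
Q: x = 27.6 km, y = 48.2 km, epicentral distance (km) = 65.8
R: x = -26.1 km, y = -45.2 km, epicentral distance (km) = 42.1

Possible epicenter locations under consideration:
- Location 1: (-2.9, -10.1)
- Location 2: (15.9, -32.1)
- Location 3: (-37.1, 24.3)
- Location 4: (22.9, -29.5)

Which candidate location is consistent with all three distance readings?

Location 1

For each candidate, compare |candidate − station| to the reported distance:
Location 1: residuals P 0.0, Q 0.0, R 0.0 → max 0.0 km
Location 2: residuals P 28.7, Q 15.3, R 1.9 → max 28.7 km
Location 3: residuals P 41.4, Q 3.2, R 28.3 → max 41.4 km
Location 4: residuals P 30.7, Q 12.0, R 9.4 → max 30.7 km
Only Location 1 has all residuals ≈ 0.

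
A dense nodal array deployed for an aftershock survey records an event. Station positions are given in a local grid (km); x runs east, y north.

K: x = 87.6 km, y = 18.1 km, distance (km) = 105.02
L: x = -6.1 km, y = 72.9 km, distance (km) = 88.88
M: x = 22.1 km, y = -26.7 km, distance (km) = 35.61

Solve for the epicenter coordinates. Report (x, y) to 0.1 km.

Circle about each station: (x − 87.6)² + (y − 18.1)² = 105.02²; (x + 6.1)² + (y − 72.9)² = 88.88²; (x − 22.1)² + (y + 26.7)² = 35.61².
Subtracting pairs of circle equations eliminates x²+y² and gives linear equations (the radical axes):
-187.4 x + 109.6 y = 479.80
-131.0 x − 89.6 y = 2961.06
Solving the 2×2 system: x ≈ -11.8, y ≈ -15.8 km.

(-11.8, -15.8)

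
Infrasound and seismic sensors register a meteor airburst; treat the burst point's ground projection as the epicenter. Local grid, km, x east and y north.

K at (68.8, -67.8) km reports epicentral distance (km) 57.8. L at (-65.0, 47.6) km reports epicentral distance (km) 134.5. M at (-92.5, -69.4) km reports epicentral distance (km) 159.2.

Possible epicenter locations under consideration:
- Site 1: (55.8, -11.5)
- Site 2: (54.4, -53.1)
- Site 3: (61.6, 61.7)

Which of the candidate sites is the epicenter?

Site 1

For each candidate, compare |candidate − station| to the reported distance:
Site 1: residuals K 0.0, L 0.0, M 0.0 → max 0.0 km
Site 2: residuals K 37.2, L 21.7, M 11.4 → max 37.2 km
Site 3: residuals K 71.9, L 7.1, M 43.1 → max 71.9 km
Only Site 1 has all residuals ≈ 0.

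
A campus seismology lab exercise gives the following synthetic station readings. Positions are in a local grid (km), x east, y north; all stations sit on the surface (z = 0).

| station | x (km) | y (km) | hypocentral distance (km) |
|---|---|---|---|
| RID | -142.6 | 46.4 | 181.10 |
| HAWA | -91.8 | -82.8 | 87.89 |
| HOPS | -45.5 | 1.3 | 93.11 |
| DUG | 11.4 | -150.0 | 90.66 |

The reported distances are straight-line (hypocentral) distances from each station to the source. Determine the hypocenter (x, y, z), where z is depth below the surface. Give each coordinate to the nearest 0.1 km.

Each station gives a sphere (x−x_i)² + (y−y_i)² + z² = d_i² (stations at z=0).
Subtracting the RID sphere from HAWA and HOPS: z² cancels, leaving linear equations in x and y:
101.6 x − 258.4 y = 17867.92
194.2 x − 90.2 y = 3711.96
Solving: x ≈ -15.908, y ≈ -75.403 km (keep extra digits for the depth step; rounded: -15.9, -75.4).
Then from the RID sphere: z² = 181.10² − (x + 142.6)² − (y − 46.4)² with x = -15.908, y = -75.403, so z ≈ 43.708 ≈ 43.7 km.

x ≈ -15.9 km, y ≈ -75.4 km, depth ≈ 43.7 km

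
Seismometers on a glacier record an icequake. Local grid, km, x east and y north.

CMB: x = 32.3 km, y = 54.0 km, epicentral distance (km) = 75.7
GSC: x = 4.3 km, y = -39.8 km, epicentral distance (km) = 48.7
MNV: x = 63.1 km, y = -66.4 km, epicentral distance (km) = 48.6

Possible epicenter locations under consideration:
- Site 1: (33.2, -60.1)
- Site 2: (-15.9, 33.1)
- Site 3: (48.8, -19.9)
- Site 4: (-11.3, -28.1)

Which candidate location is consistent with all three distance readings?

Site 3

For each candidate, compare |candidate − station| to the reported distance:
Site 1: residuals CMB 38.4, GSC 13.4, MNV 18.0 → max 38.4 km
Site 2: residuals CMB 23.2, GSC 26.9, MNV 78.4 → max 78.4 km
Site 3: residuals CMB 0.0, GSC 0.0, MNV 0.0 → max 0.0 km
Site 4: residuals CMB 17.3, GSC 29.2, MNV 35.1 → max 35.1 km
Only Site 3 has all residuals ≈ 0.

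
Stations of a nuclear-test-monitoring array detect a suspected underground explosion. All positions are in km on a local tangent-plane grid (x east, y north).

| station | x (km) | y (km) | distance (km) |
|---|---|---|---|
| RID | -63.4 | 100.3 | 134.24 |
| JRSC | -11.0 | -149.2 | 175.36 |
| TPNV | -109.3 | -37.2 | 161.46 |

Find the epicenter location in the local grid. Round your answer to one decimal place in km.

x ≈ 42.5 km, y ≈ 17.8 km

Circle about each station: (x + 63.4)² + (y − 100.3)² = 134.24²; (x + 11.0)² + (y + 149.2)² = 175.36²; (x + 109.3)² + (y + 37.2)² = 161.46².
Subtracting the RID equation from the JRSC and TPNV equations removes the quadratic terms:
104.8 x − 499.0 y = -4428.76
-91.8 x − 275.0 y = -8798.27
Solving the 2×2 system: x ≈ 42.5, y ≈ 17.8 km.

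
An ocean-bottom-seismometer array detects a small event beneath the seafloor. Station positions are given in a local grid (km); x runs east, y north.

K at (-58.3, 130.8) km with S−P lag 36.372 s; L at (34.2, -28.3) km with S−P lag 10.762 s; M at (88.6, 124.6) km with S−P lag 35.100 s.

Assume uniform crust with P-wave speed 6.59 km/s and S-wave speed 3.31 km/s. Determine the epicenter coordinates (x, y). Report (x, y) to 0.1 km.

Distance from S−P lag: d = Δt · v_P v_S / (v_P − v_S) = Δt · (6.59·3.31)/(6.59−3.31) ≈ 6.6503·Δt.
So d_K = 241.88, d_L = 71.57, d_M = 233.42 km.
Circle about each station: (x + 58.3)² + (y − 130.8)² = 241.88²; (x − 34.2)² + (y + 28.3)² = 71.57²; (x − 88.6)² + (y − 124.6)² = 233.42².
Subtracting pairs of circle equations eliminates x²+y² and gives linear equations (the radical axes):
185.0 x − 318.2 y = 34846.67
293.8 x − 12.4 y = 6888.63
Solving the 2×2 system: x ≈ 19.3, y ≈ -98.3 km.

19.3 km east, -98.3 km north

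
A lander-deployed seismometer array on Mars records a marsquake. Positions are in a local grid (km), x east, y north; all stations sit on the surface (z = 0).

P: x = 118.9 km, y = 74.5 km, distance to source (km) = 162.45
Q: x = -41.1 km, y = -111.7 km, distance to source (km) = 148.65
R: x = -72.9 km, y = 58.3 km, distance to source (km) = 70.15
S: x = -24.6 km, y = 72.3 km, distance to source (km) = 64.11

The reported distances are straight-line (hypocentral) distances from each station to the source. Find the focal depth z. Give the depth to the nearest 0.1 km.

z ≈ 46.9 km

Each station gives a sphere (x−x_i)² + (y−y_i)² + z² = d_i² (stations at z=0).
Subtracting the P sphere from Q and R: z² cancels, leaving linear equations in x and y:
-320.0 x − 372.4 y = -1228.18
-383.6 x − 32.4 y = 10494.82
Solving: x ≈ -29.800, y ≈ 28.905 km (keep extra digits for the depth step; rounded: -29.8, 28.9).
Then from the P sphere: z² = 162.45² − (x − 118.9)² − (y − 74.5)² with x = -29.800, y = 28.905, so z ≈ 46.898 ≈ 46.9 km.
Check against S (with the unrounded solution): distance 64.11 ≈ 64.11 km. ✓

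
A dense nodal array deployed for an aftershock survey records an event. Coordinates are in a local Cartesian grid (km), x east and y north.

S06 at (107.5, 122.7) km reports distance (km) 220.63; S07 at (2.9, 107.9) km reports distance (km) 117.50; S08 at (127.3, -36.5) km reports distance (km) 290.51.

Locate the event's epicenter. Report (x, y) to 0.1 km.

Circle about each station: (x − 107.5)² + (y − 122.7)² = 220.63²; (x − 2.9)² + (y − 107.9)² = 117.50²; (x − 127.3)² + (y + 36.5)² = 290.51².
Subtracting pairs of circle equations eliminates x²+y² and gives linear equations (the radical axes):
-209.2 x − 29.6 y = 19910.63
39.6 x − 318.4 y = -44792.46
Solving the 2×2 system: x ≈ -113.1, y ≈ 126.6 km.
Check against S06 (with the unrounded x, y): √((x − 107.5)²+(y − 122.7)²) = 220.62 ≈ 220.63 km. ✓

(-113.1, 126.6)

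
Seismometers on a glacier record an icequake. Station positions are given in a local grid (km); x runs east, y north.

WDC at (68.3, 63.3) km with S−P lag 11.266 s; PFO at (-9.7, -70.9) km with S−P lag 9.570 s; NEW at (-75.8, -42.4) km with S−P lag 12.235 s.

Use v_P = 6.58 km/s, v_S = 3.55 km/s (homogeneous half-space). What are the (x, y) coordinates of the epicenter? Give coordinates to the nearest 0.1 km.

Distance from S−P lag: d = Δt · v_P v_S / (v_P − v_S) = Δt · (6.58·3.55)/(6.58−3.55) ≈ 7.7092·Δt.
So d_WDC = 86.85, d_PFO = 73.78, d_NEW = 94.32 km.
Circle about each station: (x − 68.3)² + (y − 63.3)² = 86.85²; (x + 9.7)² + (y + 70.9)² = 73.78²; (x + 75.8)² + (y + 42.4)² = 94.32².
Subtracting the WDC equation from the PFO and NEW equations removes the quadratic terms:
-156.0 x − 268.4 y = -1451.45
-288.2 x − 211.4 y = -2481.72
Solving the 2×2 system: x ≈ 8.1, y ≈ 0.7 km.
Check against WDC (with the unrounded x, y): √((x − 68.3)²+(y − 63.3)²) = 86.85 ≈ 86.85 km. ✓

x ≈ 8.1 km, y ≈ 0.7 km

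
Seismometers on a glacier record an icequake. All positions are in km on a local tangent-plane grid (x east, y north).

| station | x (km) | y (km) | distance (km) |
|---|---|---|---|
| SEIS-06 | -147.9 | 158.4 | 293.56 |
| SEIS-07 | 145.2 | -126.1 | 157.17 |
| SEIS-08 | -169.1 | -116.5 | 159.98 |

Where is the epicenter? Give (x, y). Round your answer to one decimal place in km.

Circle about each station: (x + 147.9)² + (y − 158.4)² = 293.56²; (x − 145.2)² + (y + 126.1)² = 157.17²; (x + 169.1)² + (y + 116.5)² = 159.98².
Subtracting the SEIS-06 equation from the SEIS-07 and SEIS-08 equations removes the quadratic terms:
586.2 x − 569.0 y = 51494.34
-42.4 x − 549.8 y = 55785.96
Solving the 2×2 system: x ≈ -9.9, y ≈ -100.7 km.

(-9.9, -100.7)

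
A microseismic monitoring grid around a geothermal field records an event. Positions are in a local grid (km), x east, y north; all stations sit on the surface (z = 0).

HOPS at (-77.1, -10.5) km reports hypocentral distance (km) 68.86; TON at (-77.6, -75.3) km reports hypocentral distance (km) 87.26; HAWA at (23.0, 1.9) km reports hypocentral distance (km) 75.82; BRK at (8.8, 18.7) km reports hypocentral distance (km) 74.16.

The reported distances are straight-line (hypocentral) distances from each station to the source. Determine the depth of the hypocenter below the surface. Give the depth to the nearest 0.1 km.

49.1 km

Each station gives a sphere (x−x_i)² + (y−y_i)² + z² = d_i² (stations at z=0).
Subtracting the HOPS sphere from TON and HAWA: z² cancels, leaving linear equations in x and y:
-1.0 x − 129.6 y = 2764.58
200.2 x + 24.8 y = -6529.02
Solving: x ≈ -29.999, y ≈ -21.100 km (keep extra digits for the depth step; rounded: -30.0, -21.1).
Then from the HOPS sphere: z² = 68.86² − (x + 77.1)² − (y + 10.5)² with x = -29.999, y = -21.100, so z ≈ 49.100 ≈ 49.1 km.
Check against BRK (with the unrounded solution): distance 74.16 ≈ 74.16 km. ✓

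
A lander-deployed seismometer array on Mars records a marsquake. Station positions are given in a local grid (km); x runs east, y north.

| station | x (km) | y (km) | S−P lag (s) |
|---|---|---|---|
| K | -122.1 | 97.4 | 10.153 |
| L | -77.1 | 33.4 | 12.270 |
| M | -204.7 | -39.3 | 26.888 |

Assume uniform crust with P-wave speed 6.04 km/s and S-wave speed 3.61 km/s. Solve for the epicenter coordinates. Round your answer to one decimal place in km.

-40.1 km east, 137.1 km north

Distance from S−P lag: d = Δt · v_P v_S / (v_P − v_S) = Δt · (6.04·3.61)/(6.04−3.61) ≈ 8.9730·Δt.
So d_K = 91.10, d_L = 110.10, d_M = 241.27 km.
Circle about each station: (x + 122.1)² + (y − 97.4)² = 91.10²; (x + 77.1)² + (y − 33.4)² = 110.10²; (x + 204.7)² + (y + 39.3)² = 241.27².
Subtracting pairs of circle equations eliminates x²+y² and gives linear equations (the radical axes):
90.0 x − 128.0 y = -21158.00
-165.2 x − 273.4 y = -30860.59
Solving the 2×2 system: x ≈ -40.1, y ≈ 137.1 km.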